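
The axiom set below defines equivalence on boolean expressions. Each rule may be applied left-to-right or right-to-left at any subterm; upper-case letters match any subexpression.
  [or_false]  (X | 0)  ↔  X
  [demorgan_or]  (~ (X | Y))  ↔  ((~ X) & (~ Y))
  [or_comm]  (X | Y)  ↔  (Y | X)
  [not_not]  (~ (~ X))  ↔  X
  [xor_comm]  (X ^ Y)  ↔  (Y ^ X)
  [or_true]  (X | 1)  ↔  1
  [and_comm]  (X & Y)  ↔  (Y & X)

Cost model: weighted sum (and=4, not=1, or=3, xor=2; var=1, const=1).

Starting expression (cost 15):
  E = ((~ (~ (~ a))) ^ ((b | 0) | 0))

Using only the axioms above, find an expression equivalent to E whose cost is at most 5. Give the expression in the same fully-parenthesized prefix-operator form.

((~ a) ^ b)   [cost 5]

(1) (~ (~ (~ a)))  =[not_not →]=  (~ a)    ⊢ ((~ a) ^ ((b | 0) | 0))
(2) ((b | 0) | 0)  =[or_false →]=  (b | 0)    ⊢ ((~ a) ^ (b | 0))
(3) (b | 0)  =[or_false →]=  b    ⊢ cost 5, within 5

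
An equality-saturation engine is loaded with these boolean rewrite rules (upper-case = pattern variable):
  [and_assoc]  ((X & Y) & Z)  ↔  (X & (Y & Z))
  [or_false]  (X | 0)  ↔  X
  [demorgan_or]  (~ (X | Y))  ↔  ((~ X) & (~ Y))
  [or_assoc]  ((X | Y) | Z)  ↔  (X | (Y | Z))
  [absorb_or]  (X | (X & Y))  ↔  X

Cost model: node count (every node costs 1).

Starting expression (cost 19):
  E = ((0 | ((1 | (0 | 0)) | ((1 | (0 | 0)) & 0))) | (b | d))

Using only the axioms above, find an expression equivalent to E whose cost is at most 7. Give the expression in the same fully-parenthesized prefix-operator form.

((0 | 1) | (b | d))   [cost 7]

step 1: absorb_or (→) rewrites ((1 | (0 | 0)) | ((1 | (0 | 0)) & 0)) into (1 | (0 | 0)), now ((0 | (1 | (0 | 0))) | (b | d))
step 2: or_false (→) rewrites (0 | 0) into 0, now ((0 | (1 | 0)) | (b | d))
step 3: or_false (→) rewrites (1 | 0) into 1, reaching cost 7 (bound 7)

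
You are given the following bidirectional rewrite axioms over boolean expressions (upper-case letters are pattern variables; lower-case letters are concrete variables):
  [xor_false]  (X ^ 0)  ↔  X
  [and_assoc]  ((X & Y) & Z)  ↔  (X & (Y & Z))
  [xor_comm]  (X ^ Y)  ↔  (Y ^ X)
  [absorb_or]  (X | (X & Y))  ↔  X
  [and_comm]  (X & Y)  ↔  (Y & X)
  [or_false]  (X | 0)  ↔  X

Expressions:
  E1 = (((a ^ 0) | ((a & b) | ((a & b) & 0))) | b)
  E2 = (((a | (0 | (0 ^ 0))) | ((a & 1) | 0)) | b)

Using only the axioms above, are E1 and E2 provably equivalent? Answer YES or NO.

YES

(1) ((a & b) | ((a & b) & 0))  =[absorb_or →]=  (a & b)    ⊢ (((a ^ 0) | (a & b)) | b)
(2) (a ^ 0)  =[xor_false →]=  a    ⊢ ((a | (a & b)) | b)
(3) (a | (a & b))  =[absorb_or →]=  a    ⊢ (a | b)
(4) a  =[absorb_or ←]=  (a | (a & 1))    ⊢ ((a | (a & 1)) | b)
(5) a  =[or_false ←]=  (a | 0)    ⊢ (((a | 0) | (a & 1)) | b)
(6) (a & 1)  =[or_false ←]=  ((a & 1) | 0)    ⊢ (((a | 0) | ((a & 1) | 0)) | b)
(7) 0  =[or_false ←]=  (0 | 0)    ⊢ (((a | (0 | 0)) | ((a & 1) | 0)) | b)
(8) 0  =[xor_false ←]=  (0 ^ 0)    ⊢ E2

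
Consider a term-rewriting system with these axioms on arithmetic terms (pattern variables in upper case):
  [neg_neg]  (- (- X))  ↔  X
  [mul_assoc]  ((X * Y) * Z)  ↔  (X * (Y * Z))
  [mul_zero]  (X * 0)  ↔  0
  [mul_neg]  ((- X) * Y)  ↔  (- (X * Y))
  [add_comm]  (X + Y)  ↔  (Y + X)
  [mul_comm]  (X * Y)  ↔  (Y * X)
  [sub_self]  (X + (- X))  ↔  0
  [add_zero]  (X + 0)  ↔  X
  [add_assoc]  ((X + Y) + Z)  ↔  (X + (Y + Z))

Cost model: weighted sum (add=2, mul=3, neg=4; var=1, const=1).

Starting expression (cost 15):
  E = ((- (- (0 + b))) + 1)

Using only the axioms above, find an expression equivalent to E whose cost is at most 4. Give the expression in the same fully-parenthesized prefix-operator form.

(b + 1)   [cost 4]

1. [add_comm →] (0 + b)  →  (b + 0);  E = ((- (- (b + 0))) + 1)
2. [add_zero →] (b + 0)  →  b;  E = ((- (- b)) + 1)
3. [neg_neg →] (- (- b))  →  b;  cost 4 ≤ 4, done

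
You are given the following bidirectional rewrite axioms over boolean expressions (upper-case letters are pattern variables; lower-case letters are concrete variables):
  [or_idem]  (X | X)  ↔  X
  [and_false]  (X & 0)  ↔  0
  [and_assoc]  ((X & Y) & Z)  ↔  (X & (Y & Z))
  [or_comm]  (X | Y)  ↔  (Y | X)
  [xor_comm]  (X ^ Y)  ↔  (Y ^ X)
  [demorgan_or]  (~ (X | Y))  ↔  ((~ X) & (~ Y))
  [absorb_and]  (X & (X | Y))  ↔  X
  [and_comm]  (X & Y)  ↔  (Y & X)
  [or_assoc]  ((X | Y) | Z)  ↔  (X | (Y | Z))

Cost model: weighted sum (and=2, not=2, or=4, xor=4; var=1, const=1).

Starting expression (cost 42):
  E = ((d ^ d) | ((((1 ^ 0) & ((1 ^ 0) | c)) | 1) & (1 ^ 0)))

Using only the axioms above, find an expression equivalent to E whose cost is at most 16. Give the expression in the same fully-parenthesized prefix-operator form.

(1) ((1 ^ 0) & ((1 ^ 0) | c))  =[absorb_and →]=  (1 ^ 0)    ⊢ ((d ^ d) | (((1 ^ 0) | 1) & (1 ^ 0)))
(2) (((1 ^ 0) | 1) & (1 ^ 0))  =[and_comm →]=  ((1 ^ 0) & ((1 ^ 0) | 1))    ⊢ ((d ^ d) | ((1 ^ 0) & ((1 ^ 0) | 1)))
(3) ((1 ^ 0) & ((1 ^ 0) | 1))  =[absorb_and →]=  (1 ^ 0)    ⊢ cost 16, within 16

((d ^ d) | (1 ^ 0))   [cost 16]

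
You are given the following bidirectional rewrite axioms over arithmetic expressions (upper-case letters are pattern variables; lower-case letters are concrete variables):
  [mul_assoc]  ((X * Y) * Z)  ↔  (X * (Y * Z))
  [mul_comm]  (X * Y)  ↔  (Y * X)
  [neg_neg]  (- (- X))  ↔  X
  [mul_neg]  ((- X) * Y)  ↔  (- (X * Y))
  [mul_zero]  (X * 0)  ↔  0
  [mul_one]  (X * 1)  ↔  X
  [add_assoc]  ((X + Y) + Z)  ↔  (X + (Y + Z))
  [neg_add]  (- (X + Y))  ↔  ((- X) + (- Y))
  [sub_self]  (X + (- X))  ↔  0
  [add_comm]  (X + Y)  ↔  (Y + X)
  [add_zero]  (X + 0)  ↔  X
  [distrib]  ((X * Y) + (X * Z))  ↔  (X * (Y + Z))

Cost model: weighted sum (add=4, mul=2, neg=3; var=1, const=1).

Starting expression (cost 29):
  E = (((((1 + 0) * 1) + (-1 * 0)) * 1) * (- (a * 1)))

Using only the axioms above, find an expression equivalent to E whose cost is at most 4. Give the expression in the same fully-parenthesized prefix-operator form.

step 1: mul_one (→) rewrites ((1 + 0) * 1) into (1 + 0), now ((((1 + 0) + (-1 * 0)) * 1) * (- (a * 1)))
step 2: mul_comm (→) rewrites ((((1 + 0) + (-1 * 0)) * 1) * (- (a * 1))) into ((- (a * 1)) * (((1 + 0) + (-1 * 0)) * 1))
step 3: mul_one (→) rewrites (a * 1) into a, now ((- a) * (((1 + 0) + (-1 * 0)) * 1))
step 4: mul_zero (→) rewrites (-1 * 0) into 0, now ((- a) * (((1 + 0) + 0) * 1))
step 5: mul_one (→) rewrites (((1 + 0) + 0) * 1) into ((1 + 0) + 0), now ((- a) * ((1 + 0) + 0))
step 6: add_zero (→) rewrites (1 + 0) into 1, now ((- a) * (1 + 0))
step 7: mul_neg (→) rewrites ((- a) * (1 + 0)) into (- (a * (1 + 0)))
step 8: add_zero (→) rewrites (1 + 0) into 1, now (- (a * 1))
step 9: mul_one (→) rewrites (a * 1) into a, reaching cost 4 (bound 4)

(- a)   [cost 4]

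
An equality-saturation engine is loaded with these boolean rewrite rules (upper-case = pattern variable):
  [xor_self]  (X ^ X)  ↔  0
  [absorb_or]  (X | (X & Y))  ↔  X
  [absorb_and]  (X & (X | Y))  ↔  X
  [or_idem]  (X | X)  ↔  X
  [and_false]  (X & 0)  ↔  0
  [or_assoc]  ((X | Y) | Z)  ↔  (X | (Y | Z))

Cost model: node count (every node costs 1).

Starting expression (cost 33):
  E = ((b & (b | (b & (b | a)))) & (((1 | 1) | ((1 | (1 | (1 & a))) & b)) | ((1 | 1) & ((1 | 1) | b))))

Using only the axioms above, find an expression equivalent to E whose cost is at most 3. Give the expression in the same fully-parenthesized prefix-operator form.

1. [absorb_or →] (1 | (1 & a))  →  1;  E = ((b & (b | (b & (b | a)))) & (((1 | 1) | ((1 | 1) & b)) | ((1 | 1) & ((1 | 1) | b))))
2. [absorb_and →] (b & (b | a))  →  b;  E = ((b & (b | b)) & (((1 | 1) | ((1 | 1) & b)) | ((1 | 1) & ((1 | 1) | b))))
3. [absorb_and →] (b & (b | b))  →  b;  E = (b & (((1 | 1) | ((1 | 1) & b)) | ((1 | 1) & ((1 | 1) | b))))
4. [absorb_or →] ((1 | 1) | ((1 | 1) & b))  →  (1 | 1);  E = (b & ((1 | 1) | ((1 | 1) & ((1 | 1) | b))))
5. [absorb_and →] ((1 | 1) & ((1 | 1) | b))  →  (1 | 1);  E = (b & ((1 | 1) | (1 | 1)))
6. [or_idem →] ((1 | 1) | (1 | 1))  →  (1 | 1);  E = (b & (1 | 1))
7. [or_idem →] (1 | 1)  →  1;  cost 3 ≤ 3, done

(b & 1)   [cost 3]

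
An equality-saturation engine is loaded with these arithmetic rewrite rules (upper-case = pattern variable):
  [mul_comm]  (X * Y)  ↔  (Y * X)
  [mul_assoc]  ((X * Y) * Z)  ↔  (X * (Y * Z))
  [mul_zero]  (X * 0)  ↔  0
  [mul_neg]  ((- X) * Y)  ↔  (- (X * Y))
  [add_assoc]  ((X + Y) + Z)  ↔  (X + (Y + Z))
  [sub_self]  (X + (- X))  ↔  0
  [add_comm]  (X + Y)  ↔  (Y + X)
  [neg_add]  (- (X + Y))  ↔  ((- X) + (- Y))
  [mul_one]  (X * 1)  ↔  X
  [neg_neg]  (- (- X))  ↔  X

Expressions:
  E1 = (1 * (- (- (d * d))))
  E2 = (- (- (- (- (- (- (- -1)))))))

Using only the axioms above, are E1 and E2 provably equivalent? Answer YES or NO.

NO

The axioms are sound identities: if E1 ↔* E2 then E1 and E2 evaluate identically under any assignment.
Under d=0: E1 evaluates to 0, E2 to 1. Distinct ⇒ no rewrite sequence connects them.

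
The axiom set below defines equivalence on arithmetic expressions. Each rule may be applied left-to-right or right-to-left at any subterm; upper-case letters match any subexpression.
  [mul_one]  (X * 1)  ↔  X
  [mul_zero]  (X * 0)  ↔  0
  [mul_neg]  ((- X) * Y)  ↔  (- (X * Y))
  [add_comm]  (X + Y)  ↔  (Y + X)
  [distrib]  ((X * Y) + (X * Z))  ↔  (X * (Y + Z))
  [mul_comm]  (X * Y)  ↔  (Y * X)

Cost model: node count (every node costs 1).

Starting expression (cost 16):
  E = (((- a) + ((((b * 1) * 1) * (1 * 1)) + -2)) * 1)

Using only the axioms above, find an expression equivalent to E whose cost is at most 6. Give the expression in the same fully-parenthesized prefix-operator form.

((- a) + (b + -2))   [cost 6]

(1) (b * 1)  =[mul_one →]=  b    ⊢ (((- a) + (((b * 1) * (1 * 1)) + -2)) * 1)
(2) (b * 1)  =[mul_one →]=  b    ⊢ (((- a) + ((b * (1 * 1)) + -2)) * 1)
(3) (1 * 1)  =[mul_one →]=  1    ⊢ (((- a) + ((b * 1) + -2)) * 1)
(4) (b * 1)  =[mul_one →]=  b    ⊢ (((- a) + (b + -2)) * 1)
(5) (((- a) + (b + -2)) * 1)  =[mul_one →]=  ((- a) + (b + -2))    ⊢ cost 6, within 6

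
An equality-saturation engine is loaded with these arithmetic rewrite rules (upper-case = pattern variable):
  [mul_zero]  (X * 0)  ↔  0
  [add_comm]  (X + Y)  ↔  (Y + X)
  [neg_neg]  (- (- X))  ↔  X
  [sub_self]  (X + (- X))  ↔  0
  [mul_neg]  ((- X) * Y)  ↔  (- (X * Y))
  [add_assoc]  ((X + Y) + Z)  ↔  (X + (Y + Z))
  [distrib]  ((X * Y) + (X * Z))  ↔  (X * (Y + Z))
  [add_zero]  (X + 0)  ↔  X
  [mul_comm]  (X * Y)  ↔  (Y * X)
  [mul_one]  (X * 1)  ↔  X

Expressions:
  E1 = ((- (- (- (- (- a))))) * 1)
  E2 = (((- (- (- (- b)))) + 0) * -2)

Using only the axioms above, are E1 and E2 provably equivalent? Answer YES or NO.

The axioms are sound identities: if E1 ↔* E2 then E1 and E2 evaluate identically under any assignment.
Under a=0, b=1: E1 evaluates to 0, E2 to -2. Distinct ⇒ no rewrite sequence connects them.

NO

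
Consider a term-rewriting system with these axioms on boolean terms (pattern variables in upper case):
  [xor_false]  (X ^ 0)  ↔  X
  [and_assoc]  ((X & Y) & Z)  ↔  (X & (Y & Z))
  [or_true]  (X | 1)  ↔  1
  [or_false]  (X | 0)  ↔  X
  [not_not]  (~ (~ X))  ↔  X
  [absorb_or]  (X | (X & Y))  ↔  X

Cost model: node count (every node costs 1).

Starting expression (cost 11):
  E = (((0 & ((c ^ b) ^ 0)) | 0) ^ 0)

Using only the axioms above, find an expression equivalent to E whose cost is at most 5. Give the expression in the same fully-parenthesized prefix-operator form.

(0 & (c ^ b))   [cost 5]

1. [xor_false →] ((c ^ b) ^ 0)  →  (c ^ b);  E = (((0 & (c ^ b)) | 0) ^ 0)
2. [or_false →] ((0 & (c ^ b)) | 0)  →  (0 & (c ^ b));  E = ((0 & (c ^ b)) ^ 0)
3. [xor_false →] ((0 & (c ^ b)) ^ 0)  →  (0 & (c ^ b));  cost 5 ≤ 5, done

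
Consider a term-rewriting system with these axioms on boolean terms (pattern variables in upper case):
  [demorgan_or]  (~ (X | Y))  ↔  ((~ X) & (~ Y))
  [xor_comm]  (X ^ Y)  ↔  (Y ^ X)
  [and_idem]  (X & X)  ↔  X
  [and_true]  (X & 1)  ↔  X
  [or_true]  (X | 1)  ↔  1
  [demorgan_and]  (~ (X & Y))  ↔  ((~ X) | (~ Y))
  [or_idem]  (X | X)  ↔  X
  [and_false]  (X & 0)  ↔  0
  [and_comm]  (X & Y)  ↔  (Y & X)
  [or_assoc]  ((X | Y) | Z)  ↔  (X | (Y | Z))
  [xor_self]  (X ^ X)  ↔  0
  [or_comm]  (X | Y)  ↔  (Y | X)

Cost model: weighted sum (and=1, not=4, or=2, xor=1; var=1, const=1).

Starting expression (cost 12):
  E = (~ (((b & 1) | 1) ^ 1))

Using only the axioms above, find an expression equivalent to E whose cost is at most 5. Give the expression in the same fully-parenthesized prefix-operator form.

(~ 0)   [cost 5]

step 1: and_true (→) rewrites (b & 1) into b, now (~ ((b | 1) ^ 1))
step 2: or_true (→) rewrites (b | 1) into 1, now (~ (1 ^ 1))
step 3: xor_self (→) rewrites (1 ^ 1) into 0, reaching cost 5 (bound 5)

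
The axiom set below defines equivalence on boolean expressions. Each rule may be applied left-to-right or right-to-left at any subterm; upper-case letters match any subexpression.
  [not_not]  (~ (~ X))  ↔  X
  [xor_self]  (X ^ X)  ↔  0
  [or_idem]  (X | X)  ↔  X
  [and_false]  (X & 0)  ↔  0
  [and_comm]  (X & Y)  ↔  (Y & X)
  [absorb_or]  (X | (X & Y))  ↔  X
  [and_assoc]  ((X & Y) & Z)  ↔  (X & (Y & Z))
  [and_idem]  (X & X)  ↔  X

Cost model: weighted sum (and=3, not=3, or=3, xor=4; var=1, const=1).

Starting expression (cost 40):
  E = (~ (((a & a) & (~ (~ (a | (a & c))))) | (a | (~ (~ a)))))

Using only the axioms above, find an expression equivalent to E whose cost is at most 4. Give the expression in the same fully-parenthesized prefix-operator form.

(1) (a | (a & c))  =[absorb_or →]=  a    ⊢ (~ (((a & a) & (~ (~ a))) | (a | (~ (~ a)))))
(2) (a & a)  =[and_idem →]=  a    ⊢ (~ ((a & (~ (~ a))) | (a | (~ (~ a)))))
(3) (~ (~ a))  =[not_not →]=  a    ⊢ (~ ((a & (~ (~ a))) | (a | a)))
(4) (a | a)  =[or_idem →]=  a    ⊢ (~ ((a & (~ (~ a))) | a))
(5) (~ (~ a))  =[not_not →]=  a    ⊢ (~ ((a & a) | a))
(6) (a & a)  =[and_idem →]=  a    ⊢ (~ (a | a))
(7) (a | a)  =[or_idem →]=  a    ⊢ cost 4, within 4

(~ a)   [cost 4]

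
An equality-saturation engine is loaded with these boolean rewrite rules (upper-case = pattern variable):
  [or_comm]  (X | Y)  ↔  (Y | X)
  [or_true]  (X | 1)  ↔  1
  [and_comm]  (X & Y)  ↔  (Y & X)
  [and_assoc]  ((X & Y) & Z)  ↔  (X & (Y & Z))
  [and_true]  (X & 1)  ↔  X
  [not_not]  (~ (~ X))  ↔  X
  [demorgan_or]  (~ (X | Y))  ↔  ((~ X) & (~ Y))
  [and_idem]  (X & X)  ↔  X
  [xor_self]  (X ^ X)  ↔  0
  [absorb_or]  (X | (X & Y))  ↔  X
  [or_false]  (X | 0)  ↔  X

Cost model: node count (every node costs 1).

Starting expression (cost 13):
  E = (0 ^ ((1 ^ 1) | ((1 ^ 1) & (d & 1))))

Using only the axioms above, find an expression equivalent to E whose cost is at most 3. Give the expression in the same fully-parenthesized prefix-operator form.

1. [and_true →] (d & 1)  →  d;  E = (0 ^ ((1 ^ 1) | ((1 ^ 1) & d)))
2. [absorb_or →] ((1 ^ 1) | ((1 ^ 1) & d))  →  (1 ^ 1);  E = (0 ^ (1 ^ 1))
3. [xor_self →] (1 ^ 1)  →  0;  cost 3 ≤ 3, done

(0 ^ 0)   [cost 3]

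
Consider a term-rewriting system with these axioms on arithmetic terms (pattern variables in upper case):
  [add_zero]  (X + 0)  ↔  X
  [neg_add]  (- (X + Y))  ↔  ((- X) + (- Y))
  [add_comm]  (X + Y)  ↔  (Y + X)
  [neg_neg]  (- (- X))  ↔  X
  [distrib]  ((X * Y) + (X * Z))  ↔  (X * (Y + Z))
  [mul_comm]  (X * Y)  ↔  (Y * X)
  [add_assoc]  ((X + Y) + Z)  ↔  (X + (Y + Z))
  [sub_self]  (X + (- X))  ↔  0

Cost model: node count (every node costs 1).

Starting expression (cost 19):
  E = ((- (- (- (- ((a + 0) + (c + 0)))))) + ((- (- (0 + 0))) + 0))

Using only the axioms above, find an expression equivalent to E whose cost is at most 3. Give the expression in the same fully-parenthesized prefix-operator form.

(a + c)   [cost 3]

(1) (- (- (- (- ((a + 0) + (c + 0))))))  =[neg_neg →]=  (- (- ((a + 0) + (c + 0))))    ⊢ ((- (- ((a + 0) + (c + 0)))) + ((- (- (0 + 0))) + 0))
(2) (c + 0)  =[add_zero →]=  c    ⊢ ((- (- ((a + 0) + c))) + ((- (- (0 + 0))) + 0))
(3) ((- (- (0 + 0))) + 0)  =[add_zero →]=  (- (- (0 + 0)))    ⊢ ((- (- ((a + 0) + c))) + (- (- (0 + 0))))
(4) (0 + 0)  =[add_zero →]=  0    ⊢ ((- (- ((a + 0) + c))) + (- (- 0)))
(5) (a + 0)  =[add_zero →]=  a    ⊢ ((- (- (a + c))) + (- (- 0)))
(6) (- (- 0))  =[neg_neg →]=  0    ⊢ ((- (- (a + c))) + 0)
(7) ((- (- (a + c))) + 0)  =[add_zero →]=  (- (- (a + c)))
(8) (- (- (a + c)))  =[neg_neg →]=  (a + c)    ⊢ cost 3, within 3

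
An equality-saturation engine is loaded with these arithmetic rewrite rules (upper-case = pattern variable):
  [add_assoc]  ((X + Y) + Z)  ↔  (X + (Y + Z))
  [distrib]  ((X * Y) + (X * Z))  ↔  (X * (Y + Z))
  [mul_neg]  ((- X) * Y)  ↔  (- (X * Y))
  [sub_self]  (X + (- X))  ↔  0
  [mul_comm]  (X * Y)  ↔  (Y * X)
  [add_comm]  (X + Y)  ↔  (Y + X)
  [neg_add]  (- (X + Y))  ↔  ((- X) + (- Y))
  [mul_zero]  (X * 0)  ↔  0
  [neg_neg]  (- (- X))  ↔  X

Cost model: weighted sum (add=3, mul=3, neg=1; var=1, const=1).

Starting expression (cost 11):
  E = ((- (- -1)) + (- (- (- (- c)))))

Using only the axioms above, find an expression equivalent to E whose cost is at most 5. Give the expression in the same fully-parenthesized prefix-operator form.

(-1 + c)   [cost 5]

1. [neg_neg →] (- (- -1))  →  -1;  E = (-1 + (- (- (- (- c)))))
2. [neg_neg →] (- (- c))  →  c;  E = (-1 + (- (- c)))
3. [neg_neg →] (- (- c))  →  c;  cost 5 ≤ 5, done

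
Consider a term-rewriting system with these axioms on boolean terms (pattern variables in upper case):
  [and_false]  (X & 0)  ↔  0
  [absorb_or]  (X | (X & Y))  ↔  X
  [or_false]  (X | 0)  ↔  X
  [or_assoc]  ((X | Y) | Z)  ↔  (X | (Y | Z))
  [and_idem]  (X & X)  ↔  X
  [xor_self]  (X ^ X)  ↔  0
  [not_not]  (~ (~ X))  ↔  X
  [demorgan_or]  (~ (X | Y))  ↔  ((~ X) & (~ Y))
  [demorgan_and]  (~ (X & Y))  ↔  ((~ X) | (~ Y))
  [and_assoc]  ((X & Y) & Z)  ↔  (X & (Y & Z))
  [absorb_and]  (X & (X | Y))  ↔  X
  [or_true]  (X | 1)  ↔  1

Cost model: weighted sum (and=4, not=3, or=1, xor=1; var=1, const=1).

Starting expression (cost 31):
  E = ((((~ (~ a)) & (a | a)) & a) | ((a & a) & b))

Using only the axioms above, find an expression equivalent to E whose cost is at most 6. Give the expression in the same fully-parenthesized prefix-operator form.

1. [not_not →] (~ (~ a))  →  a;  E = (((a & (a | a)) & a) | ((a & a) & b))
2. [absorb_and →] (a & (a | a))  →  a;  E = ((a & a) | ((a & a) & b))
3. [absorb_or →] ((a & a) | ((a & a) & b))  →  (a & a);  cost 6 ≤ 6, done

(a & a)   [cost 6]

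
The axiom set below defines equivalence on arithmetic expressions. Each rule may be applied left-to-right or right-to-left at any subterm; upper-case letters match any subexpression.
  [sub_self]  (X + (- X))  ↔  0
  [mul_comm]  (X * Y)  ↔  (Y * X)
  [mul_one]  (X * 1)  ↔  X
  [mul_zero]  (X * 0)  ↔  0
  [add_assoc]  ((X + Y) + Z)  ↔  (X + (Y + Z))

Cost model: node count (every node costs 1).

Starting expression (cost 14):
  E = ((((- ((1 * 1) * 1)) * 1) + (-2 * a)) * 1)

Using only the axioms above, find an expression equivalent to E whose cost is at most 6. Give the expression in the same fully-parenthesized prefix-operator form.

(1) ((- ((1 * 1) * 1)) * 1)  =[mul_one →]=  (- ((1 * 1) * 1))    ⊢ (((- ((1 * 1) * 1)) + (-2 * a)) * 1)
(2) ((1 * 1) * 1)  =[mul_one →]=  (1 * 1)    ⊢ (((- (1 * 1)) + (-2 * a)) * 1)
(3) (-2 * a)  =[mul_comm →]=  (a * -2)    ⊢ (((- (1 * 1)) + (a * -2)) * 1)
(4) (((- (1 * 1)) + (a * -2)) * 1)  =[mul_one →]=  ((- (1 * 1)) + (a * -2))
(5) (1 * 1)  =[mul_one →]=  1    ⊢ cost 6, within 6

((- 1) + (a * -2))   [cost 6]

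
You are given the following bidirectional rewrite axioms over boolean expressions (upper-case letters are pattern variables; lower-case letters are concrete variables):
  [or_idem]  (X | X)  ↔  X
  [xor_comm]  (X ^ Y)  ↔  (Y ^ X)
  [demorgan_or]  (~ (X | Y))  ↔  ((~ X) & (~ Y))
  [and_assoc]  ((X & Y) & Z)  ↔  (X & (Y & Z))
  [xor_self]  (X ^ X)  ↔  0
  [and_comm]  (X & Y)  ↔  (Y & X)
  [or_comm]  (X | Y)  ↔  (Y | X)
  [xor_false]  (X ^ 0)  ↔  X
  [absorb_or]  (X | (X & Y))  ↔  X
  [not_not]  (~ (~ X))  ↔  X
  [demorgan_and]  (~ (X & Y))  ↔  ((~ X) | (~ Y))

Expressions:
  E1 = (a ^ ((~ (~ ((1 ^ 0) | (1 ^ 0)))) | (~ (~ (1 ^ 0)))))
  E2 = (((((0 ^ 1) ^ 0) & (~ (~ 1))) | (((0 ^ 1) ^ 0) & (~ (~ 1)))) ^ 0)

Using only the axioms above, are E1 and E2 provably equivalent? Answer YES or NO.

NO

The axioms are sound identities: if E1 ↔* E2 then E1 and E2 evaluate identically under any assignment.
Under a=1: E1 evaluates to 0, E2 to 1. Distinct ⇒ no rewrite sequence connects them.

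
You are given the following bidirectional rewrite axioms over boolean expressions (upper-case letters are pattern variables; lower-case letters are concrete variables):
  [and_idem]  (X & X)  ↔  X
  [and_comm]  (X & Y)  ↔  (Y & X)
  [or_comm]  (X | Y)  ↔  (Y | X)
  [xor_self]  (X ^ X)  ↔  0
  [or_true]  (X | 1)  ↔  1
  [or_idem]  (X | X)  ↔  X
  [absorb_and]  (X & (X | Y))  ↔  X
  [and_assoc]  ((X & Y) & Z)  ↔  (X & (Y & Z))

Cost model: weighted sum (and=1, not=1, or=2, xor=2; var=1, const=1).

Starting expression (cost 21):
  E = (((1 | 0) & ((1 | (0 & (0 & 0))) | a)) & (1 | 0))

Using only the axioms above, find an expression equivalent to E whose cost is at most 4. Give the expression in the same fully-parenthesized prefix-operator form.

1. [and_idem →] (0 & 0)  →  0;  E = (((1 | 0) & ((1 | (0 & 0)) | a)) & (1 | 0))
2. [and_idem →] (0 & 0)  →  0;  E = (((1 | 0) & ((1 | 0) | a)) & (1 | 0))
3. [absorb_and →] ((1 | 0) & ((1 | 0) | a))  →  (1 | 0);  E = ((1 | 0) & (1 | 0))
4. [and_idem →] ((1 | 0) & (1 | 0))  →  (1 | 0);  cost 4 ≤ 4, done

(1 | 0)   [cost 4]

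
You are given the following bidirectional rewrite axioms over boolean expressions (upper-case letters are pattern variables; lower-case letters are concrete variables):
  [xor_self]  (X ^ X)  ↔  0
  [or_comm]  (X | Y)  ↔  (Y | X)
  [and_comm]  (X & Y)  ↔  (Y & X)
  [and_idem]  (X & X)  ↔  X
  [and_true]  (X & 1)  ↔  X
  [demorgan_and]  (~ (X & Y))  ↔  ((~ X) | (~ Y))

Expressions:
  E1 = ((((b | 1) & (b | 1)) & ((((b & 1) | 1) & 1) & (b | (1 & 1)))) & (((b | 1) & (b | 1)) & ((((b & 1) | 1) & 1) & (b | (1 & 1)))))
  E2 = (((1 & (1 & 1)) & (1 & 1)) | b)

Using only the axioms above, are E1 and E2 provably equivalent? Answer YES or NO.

(1) ((((b | 1) & (b | 1)) & ((((b & 1) | 1) & 1) & (b | (1 & 1)))) & (((b | 1) & (b | 1)) & ((((b & 1) | 1) & 1) & (b | (1 & 1)))))  =[and_idem →]=  (((b | 1) & (b | 1)) & ((((b & 1) | 1) & 1) & (b | (1 & 1))))
(2) (((b & 1) | 1) & 1)  =[and_true →]=  ((b & 1) | 1)    ⊢ (((b | 1) & (b | 1)) & (((b & 1) | 1) & (b | (1 & 1))))
(3) (b & 1)  =[and_true →]=  b    ⊢ (((b | 1) & (b | 1)) & ((b | 1) & (b | (1 & 1))))
(4) ((b | 1) & (b | 1))  =[and_idem →]=  (b | 1)    ⊢ ((b | 1) & ((b | 1) & (b | (1 & 1))))
(5) (1 & 1)  =[and_idem →]=  1    ⊢ ((b | 1) & ((b | 1) & (b | 1)))
(6) ((b | 1) & (b | 1))  =[and_idem →]=  (b | 1)    ⊢ ((b | 1) & (b | 1))
(7) ((b | 1) & (b | 1))  =[and_idem →]=  (b | 1)
(8) 1  =[and_idem ←]=  (1 & 1)    ⊢ (b | (1 & 1))
(9) (1 & 1)  =[and_idem ←]=  ((1 & 1) & (1 & 1))    ⊢ (b | ((1 & 1) & (1 & 1)))
(10) (b | ((1 & 1) & (1 & 1)))  =[or_comm →]=  (((1 & 1) & (1 & 1)) | b)
(11) 1  =[and_true ←]=  (1 & 1)    ⊢ E2

YES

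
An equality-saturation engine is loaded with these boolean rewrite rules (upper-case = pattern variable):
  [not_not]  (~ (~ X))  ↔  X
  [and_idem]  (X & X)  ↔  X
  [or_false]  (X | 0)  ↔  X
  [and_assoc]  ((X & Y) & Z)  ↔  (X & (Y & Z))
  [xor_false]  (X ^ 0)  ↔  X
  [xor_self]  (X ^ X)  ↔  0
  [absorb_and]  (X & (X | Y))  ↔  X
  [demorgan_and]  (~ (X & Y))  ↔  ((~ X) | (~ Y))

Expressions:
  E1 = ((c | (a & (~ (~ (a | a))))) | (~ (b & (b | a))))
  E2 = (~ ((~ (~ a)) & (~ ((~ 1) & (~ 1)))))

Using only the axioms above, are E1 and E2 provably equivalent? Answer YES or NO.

NO

Every axiom is a valid identity, so a rewrite proof would force E1 and E2 to agree under every assignment.
At a=0, b=1, c=0: E1 = 0 but E2 = 1; they differ, so no derivation exists.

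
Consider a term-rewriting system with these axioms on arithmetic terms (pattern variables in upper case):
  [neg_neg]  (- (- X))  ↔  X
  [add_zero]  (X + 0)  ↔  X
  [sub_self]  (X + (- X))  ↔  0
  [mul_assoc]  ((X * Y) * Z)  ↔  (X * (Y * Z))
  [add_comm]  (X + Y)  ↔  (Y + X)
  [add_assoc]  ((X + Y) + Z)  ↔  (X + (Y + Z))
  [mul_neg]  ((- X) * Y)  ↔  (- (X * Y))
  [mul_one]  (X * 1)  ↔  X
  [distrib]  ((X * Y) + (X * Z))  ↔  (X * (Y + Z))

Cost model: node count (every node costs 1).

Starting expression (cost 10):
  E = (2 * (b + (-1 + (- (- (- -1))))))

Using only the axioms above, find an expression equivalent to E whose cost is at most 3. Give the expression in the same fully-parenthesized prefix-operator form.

(1) (- (- (- -1)))  =[neg_neg →]=  (- -1)    ⊢ (2 * (b + (-1 + (- -1))))
(2) (-1 + (- -1))  =[sub_self →]=  0    ⊢ (2 * (b + 0))
(3) (b + 0)  =[add_zero →]=  b    ⊢ cost 3, within 3

(2 * b)   [cost 3]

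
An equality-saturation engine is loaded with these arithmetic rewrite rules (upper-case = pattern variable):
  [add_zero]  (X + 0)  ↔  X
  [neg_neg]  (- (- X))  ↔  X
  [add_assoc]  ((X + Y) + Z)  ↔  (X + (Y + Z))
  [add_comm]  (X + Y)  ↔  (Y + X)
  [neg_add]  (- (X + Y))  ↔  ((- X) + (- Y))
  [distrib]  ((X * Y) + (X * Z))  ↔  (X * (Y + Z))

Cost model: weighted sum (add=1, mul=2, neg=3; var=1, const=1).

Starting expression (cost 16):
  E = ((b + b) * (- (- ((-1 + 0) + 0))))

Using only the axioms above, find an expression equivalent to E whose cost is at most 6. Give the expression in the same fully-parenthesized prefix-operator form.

((b + b) * -1)   [cost 6]

step 1: add_zero (→) rewrites (-1 + 0) into -1, now ((b + b) * (- (- (-1 + 0))))
step 2: neg_neg (→) rewrites (- (- (-1 + 0))) into (-1 + 0), now ((b + b) * (-1 + 0))
step 3: add_zero (→) rewrites (-1 + 0) into -1, reaching cost 6 (bound 6)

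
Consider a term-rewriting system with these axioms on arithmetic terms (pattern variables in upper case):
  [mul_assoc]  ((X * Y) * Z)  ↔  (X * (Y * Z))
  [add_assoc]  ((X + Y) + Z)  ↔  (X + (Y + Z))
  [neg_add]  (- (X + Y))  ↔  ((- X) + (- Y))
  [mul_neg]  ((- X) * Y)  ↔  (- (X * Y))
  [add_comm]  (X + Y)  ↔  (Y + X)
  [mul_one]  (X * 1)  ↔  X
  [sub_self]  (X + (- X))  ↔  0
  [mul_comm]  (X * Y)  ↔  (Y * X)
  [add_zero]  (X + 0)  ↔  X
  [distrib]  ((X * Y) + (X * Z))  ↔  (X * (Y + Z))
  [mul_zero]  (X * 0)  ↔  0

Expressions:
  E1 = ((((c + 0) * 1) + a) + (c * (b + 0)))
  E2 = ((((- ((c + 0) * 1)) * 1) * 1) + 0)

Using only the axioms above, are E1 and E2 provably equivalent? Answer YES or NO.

NO

Every axiom is a valid identity, so a rewrite proof would force E1 and E2 to agree under every assignment.
At a=0, b=0, c=1: E1 = 1 but E2 = -1; they differ, so no derivation exists.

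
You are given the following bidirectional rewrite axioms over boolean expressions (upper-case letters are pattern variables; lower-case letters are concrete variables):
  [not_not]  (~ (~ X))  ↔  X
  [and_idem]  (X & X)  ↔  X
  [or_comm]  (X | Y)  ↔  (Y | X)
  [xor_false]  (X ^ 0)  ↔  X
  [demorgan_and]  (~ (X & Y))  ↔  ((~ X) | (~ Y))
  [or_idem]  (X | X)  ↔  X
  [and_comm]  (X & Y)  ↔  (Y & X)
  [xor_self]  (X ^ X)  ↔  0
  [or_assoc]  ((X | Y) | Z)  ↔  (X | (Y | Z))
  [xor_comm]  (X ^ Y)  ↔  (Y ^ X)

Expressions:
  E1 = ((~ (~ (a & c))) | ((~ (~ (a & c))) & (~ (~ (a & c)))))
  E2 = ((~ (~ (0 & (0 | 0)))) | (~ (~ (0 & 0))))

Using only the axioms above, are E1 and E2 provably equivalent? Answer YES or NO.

All listed rules preserve value, hence provable equivalence implies equal values everywhere; look for a separating assignment.
a=1, c=1 gives E1 ↦ 1, E2 ↦ 0; values differ ⇒ not provably equivalent.

NO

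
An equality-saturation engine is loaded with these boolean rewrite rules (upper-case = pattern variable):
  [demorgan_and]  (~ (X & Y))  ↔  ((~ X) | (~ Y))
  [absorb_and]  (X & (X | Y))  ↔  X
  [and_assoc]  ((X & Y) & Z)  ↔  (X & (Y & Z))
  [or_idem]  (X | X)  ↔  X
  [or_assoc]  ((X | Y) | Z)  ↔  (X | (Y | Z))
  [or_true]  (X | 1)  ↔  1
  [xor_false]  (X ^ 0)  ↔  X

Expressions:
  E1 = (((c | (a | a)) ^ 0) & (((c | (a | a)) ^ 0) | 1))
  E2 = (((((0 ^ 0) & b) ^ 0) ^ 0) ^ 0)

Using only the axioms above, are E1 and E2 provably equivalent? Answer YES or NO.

NO

All listed rules preserve value, hence provable equivalence implies equal values everywhere; look for a separating assignment.
a=0, b=0, c=1 gives E1 ↦ 1, E2 ↦ 0; values differ ⇒ not provably equivalent.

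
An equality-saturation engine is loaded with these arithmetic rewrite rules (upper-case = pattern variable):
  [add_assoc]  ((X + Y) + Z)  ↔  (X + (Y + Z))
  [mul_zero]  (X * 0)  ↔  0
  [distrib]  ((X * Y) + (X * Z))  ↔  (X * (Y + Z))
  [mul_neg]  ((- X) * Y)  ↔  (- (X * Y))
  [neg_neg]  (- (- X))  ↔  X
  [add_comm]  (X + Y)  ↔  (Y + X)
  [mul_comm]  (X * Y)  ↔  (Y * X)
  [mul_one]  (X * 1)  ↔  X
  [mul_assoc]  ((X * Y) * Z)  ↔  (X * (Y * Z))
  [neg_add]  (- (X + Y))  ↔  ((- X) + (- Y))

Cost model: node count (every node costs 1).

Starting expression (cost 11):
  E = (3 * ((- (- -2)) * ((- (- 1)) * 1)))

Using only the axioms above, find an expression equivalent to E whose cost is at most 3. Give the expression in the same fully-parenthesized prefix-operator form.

1. [neg_neg →] (- (- 1))  →  1;  E = (3 * ((- (- -2)) * (1 * 1)))
2. [mul_one →] (1 * 1)  →  1;  E = (3 * ((- (- -2)) * 1))
3. [neg_neg →] (- (- -2))  →  -2;  E = (3 * (-2 * 1))
4. [mul_one →] (-2 * 1)  →  -2;  cost 3 ≤ 3, done

(3 * -2)   [cost 3]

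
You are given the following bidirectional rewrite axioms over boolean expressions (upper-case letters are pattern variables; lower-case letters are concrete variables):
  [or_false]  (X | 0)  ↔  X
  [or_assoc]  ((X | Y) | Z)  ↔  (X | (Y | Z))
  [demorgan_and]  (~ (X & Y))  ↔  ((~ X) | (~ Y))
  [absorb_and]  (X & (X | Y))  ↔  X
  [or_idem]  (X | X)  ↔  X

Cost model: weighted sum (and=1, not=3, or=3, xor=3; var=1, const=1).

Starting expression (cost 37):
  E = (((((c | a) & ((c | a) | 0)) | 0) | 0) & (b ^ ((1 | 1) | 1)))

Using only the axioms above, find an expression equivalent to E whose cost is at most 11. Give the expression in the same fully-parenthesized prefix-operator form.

1. [absorb_and →] ((c | a) & ((c | a) | 0))  →  (c | a);  E = ((((c | a) | 0) | 0) & (b ^ ((1 | 1) | 1)))
2. [or_false →] ((c | a) | 0)  →  (c | a);  E = (((c | a) | 0) & (b ^ ((1 | 1) | 1)))
3. [or_false →] ((c | a) | 0)  →  (c | a);  E = ((c | a) & (b ^ ((1 | 1) | 1)))
4. [or_idem →] (1 | 1)  →  1;  E = ((c | a) & (b ^ (1 | 1)))
5. [or_idem →] (1 | 1)  →  1;  cost 11 ≤ 11, done

((c | a) & (b ^ 1))   [cost 11]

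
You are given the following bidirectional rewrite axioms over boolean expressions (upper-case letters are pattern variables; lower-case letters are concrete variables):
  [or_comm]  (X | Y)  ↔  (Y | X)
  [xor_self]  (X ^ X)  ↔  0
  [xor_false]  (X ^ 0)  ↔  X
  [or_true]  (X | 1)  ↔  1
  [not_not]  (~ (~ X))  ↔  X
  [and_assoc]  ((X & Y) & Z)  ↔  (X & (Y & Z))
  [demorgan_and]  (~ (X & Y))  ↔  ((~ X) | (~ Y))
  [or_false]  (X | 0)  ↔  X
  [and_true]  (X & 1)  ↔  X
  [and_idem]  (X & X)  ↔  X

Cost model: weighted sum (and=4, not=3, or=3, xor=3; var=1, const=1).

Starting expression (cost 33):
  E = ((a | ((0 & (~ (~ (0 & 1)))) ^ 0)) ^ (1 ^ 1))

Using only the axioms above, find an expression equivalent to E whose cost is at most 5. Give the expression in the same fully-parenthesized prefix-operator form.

1. [not_not →] (~ (~ (0 & 1)))  →  (0 & 1);  E = ((a | ((0 & (0 & 1)) ^ 0)) ^ (1 ^ 1))
2. [and_true →] (0 & 1)  →  0;  E = ((a | ((0 & 0) ^ 0)) ^ (1 ^ 1))
3. [xor_self →] (1 ^ 1)  →  0;  E = ((a | ((0 & 0) ^ 0)) ^ 0)
4. [xor_false →] ((0 & 0) ^ 0)  →  (0 & 0);  E = ((a | (0 & 0)) ^ 0)
5. [or_comm →] (a | (0 & 0))  →  ((0 & 0) | a);  E = (((0 & 0) | a) ^ 0)
6. [and_idem →] (0 & 0)  →  0;  E = ((0 | a) ^ 0)
7. [xor_false →] ((0 | a) ^ 0)  →  (0 | a);  cost 5 ≤ 5, done

(0 | a)   [cost 5]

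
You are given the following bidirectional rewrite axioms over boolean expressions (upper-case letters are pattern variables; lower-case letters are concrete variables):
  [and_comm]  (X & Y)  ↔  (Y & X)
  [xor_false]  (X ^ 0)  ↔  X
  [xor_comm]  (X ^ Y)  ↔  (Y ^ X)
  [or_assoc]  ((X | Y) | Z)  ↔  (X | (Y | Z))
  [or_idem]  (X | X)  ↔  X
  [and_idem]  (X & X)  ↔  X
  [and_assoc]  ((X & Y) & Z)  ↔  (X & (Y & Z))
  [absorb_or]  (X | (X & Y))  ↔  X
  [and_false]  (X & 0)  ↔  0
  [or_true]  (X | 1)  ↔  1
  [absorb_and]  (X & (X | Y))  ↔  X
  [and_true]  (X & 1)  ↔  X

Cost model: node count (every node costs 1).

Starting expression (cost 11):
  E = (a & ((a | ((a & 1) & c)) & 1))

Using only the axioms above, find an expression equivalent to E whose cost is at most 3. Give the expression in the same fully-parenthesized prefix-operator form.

(a & a)   [cost 3]

1. [and_true →] (a & 1)  →  a;  E = (a & ((a | (a & c)) & 1))
2. [absorb_or →] (a | (a & c))  →  a;  E = (a & (a & 1))
3. [and_true →] (a & 1)  →  a;  cost 3 ≤ 3, done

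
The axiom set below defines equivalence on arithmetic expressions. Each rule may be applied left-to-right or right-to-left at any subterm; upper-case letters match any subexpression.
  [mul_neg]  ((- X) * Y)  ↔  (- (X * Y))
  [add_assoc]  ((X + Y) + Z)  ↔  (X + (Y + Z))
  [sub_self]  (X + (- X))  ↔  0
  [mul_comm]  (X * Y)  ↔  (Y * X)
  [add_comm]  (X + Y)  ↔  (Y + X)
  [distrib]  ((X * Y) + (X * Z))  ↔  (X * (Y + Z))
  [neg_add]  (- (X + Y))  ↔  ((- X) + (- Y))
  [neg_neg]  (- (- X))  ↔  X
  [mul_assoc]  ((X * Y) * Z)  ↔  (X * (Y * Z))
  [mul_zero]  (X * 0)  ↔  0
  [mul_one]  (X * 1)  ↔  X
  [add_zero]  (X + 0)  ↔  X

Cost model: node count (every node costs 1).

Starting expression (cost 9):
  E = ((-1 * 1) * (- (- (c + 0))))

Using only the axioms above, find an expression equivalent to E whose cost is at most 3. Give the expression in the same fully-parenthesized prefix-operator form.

1. [add_zero →] (c + 0)  →  c;  E = ((-1 * 1) * (- (- c)))
2. [mul_one →] (-1 * 1)  →  -1;  E = (-1 * (- (- c)))
3. [neg_neg →] (- (- c))  →  c;  cost 3 ≤ 3, done

(-1 * c)   [cost 3]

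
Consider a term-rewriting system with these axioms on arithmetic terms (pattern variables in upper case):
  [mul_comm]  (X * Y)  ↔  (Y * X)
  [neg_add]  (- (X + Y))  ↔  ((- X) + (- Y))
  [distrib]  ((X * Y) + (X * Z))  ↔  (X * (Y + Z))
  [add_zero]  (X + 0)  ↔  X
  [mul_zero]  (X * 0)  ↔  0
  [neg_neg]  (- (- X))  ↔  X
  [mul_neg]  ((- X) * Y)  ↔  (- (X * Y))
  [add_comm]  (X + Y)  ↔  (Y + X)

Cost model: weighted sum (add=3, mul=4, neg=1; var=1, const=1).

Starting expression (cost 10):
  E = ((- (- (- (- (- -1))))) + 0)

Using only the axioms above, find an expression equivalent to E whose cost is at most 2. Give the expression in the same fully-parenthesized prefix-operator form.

(- -1)   [cost 2]

1. [neg_neg →] (- (- (- -1)))  →  (- -1);  E = ((- (- (- -1))) + 0)
2. [add_zero →] ((- (- (- -1))) + 0)  →  (- (- (- -1)))
3. [neg_neg →] (- (- -1))  →  -1;  cost 2 ≤ 2, done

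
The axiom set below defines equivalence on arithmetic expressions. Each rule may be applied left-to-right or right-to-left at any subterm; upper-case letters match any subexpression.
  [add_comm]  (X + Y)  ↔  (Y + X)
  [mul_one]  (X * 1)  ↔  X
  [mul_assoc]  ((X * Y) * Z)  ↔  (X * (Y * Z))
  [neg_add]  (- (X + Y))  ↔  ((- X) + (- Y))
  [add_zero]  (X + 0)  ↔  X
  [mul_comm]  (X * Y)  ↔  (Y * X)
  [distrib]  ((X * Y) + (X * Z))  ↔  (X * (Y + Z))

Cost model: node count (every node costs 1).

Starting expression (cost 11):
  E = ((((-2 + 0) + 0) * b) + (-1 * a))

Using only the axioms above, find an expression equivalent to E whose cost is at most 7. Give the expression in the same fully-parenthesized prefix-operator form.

((-2 * b) + (-1 * a))   [cost 7]

step 1: add_zero (→) rewrites ((-2 + 0) + 0) into (-2 + 0), now (((-2 + 0) * b) + (-1 * a))
step 2: add_zero (→) rewrites (-2 + 0) into -2, reaching cost 7 (bound 7)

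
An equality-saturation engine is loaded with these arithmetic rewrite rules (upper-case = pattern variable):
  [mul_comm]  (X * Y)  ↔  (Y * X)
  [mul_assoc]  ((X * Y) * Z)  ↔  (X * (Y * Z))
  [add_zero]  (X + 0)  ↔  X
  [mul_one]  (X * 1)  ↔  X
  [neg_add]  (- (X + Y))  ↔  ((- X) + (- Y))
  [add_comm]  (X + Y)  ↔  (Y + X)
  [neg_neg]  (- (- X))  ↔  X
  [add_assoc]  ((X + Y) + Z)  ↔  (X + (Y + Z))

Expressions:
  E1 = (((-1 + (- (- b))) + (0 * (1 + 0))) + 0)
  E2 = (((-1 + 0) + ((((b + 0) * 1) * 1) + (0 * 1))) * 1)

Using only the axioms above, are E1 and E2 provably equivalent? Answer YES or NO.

step 1: add_zero (→) rewrites (((-1 + (- (- b))) + (0 * (1 + 0))) + 0) into ((-1 + (- (- b))) + (0 * (1 + 0)))
step 2: add_zero (→) rewrites (1 + 0) into 1, now ((-1 + (- (- b))) + (0 * 1))
step 3: mul_one (→) rewrites (0 * 1) into 0, now ((-1 + (- (- b))) + 0)
step 4: neg_neg (→) rewrites (- (- b)) into b, now ((-1 + b) + 0)
step 5: add_zero (→) rewrites ((-1 + b) + 0) into (-1 + b)
step 6: mul_one (←) rewrites b into (b * 1), now (-1 + (b * 1))
step 7: add_zero (←) rewrites (b * 1) into ((b * 1) + 0), now (-1 + ((b * 1) + 0))
step 8: mul_one (←) rewrites 0 into (0 * 1), now (-1 + ((b * 1) + (0 * 1)))
step 9: mul_one (←) rewrites (-1 + ((b * 1) + (0 * 1))) into ((-1 + ((b * 1) + (0 * 1))) * 1)
step 10: add_zero (←) rewrites -1 into (-1 + 0), now (((-1 + 0) + ((b * 1) + (0 * 1))) * 1)
step 11: add_zero (←) rewrites b into (b + 0), now (((-1 + 0) + (((b + 0) * 1) + (0 * 1))) * 1)
step 12: mul_one (←) rewrites ((b + 0) * 1) into (((b + 0) * 1) * 1), which is E2

YES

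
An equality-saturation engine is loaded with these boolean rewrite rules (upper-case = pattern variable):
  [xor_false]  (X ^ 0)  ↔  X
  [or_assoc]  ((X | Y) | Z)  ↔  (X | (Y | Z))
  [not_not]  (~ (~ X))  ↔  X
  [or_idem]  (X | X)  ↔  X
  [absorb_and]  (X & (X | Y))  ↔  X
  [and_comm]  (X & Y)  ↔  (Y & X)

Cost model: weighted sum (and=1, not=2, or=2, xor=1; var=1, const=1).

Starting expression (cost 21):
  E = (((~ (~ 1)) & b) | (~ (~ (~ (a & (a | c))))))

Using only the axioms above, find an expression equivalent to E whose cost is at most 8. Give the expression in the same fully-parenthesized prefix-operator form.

1. [not_not →] (~ (~ (a & (a | c))))  →  (a & (a | c));  E = (((~ (~ 1)) & b) | (~ (a & (a | c))))
2. [absorb_and →] (a & (a | c))  →  a;  E = (((~ (~ 1)) & b) | (~ a))
3. [not_not →] (~ (~ 1))  →  1;  cost 8 ≤ 8, done

((1 & b) | (~ a))   [cost 8]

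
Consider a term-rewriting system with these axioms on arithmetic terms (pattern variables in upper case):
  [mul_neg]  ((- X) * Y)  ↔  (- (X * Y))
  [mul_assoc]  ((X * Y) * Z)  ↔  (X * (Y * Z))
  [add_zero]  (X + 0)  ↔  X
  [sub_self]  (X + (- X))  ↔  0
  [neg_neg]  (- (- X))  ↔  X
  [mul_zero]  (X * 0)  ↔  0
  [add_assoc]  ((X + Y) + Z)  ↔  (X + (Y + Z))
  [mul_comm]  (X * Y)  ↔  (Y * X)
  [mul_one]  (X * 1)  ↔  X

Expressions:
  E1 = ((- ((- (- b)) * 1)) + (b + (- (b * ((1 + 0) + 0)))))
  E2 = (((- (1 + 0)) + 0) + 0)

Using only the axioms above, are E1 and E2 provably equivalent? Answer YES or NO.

Every axiom is a valid identity, so a rewrite proof would force E1 and E2 to agree under every assignment.
At b=0: E1 = 0 but E2 = -1; they differ, so no derivation exists.

NO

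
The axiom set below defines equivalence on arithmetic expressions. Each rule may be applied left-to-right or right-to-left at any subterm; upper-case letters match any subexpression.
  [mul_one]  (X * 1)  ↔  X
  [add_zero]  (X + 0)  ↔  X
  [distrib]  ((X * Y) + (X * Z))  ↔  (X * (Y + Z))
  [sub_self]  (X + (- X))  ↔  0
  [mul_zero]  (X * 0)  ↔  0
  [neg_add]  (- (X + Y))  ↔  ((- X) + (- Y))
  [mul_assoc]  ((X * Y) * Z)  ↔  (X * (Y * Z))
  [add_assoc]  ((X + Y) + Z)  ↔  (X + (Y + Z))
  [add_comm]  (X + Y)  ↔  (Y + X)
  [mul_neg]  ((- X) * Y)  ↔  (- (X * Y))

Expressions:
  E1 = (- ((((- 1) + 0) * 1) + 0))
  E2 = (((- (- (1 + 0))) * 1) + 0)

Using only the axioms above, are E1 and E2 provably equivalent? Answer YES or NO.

YES

1. [mul_one →] (((- 1) + 0) * 1)  →  ((- 1) + 0);  E1 = (- (((- 1) + 0) + 0))
2. [add_zero →] ((- 1) + 0)  →  (- 1);  E1 = (- ((- 1) + 0))
3. [add_zero →] ((- 1) + 0)  →  (- 1);  E1 = (- (- 1))
4. [mul_one ←] (- (- 1))  →  ((- (- 1)) * 1)
5. [add_zero ←] ((- (- 1)) * 1)  →  (((- (- 1)) * 1) + 0)
6. [add_zero ←] 1  →  (1 + 0);  this is E2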